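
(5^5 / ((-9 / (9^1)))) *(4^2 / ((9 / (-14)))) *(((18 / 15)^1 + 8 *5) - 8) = 23240000/9 = 2582222.22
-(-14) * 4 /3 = 56/3 = 18.67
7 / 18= 0.39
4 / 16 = 1/4 = 0.25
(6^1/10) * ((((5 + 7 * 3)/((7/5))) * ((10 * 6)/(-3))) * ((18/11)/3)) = -9360/77 = -121.56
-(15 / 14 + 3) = -57/14 = -4.07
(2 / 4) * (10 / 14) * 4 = 10/7 = 1.43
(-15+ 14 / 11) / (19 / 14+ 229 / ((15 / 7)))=-31710/249997 = -0.13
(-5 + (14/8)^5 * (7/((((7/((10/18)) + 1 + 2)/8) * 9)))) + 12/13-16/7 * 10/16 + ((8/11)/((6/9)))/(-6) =5944849/6918912 = 0.86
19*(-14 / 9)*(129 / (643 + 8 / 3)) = -11438/1937 = -5.91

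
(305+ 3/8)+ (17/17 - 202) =835/8 = 104.38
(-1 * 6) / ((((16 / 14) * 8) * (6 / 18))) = -63/32 = -1.97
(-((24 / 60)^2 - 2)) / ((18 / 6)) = 46/75 = 0.61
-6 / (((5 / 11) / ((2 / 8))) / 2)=-33/5 = -6.60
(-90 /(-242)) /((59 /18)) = 0.11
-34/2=-17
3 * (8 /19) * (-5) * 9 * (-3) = 3240/19 = 170.53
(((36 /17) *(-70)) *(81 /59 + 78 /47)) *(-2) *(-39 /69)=-550957680/1084243 = -508.15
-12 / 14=-6/7 = -0.86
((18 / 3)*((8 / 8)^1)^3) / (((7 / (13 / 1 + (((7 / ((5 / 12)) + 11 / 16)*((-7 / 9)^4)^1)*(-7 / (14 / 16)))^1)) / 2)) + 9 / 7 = -4913723/76545 = -64.19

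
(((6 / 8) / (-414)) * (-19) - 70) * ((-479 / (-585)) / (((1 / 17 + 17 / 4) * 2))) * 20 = -314490803/2365389 = -132.96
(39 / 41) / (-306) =-13/4182 = 0.00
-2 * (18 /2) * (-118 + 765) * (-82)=954972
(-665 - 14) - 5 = -684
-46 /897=-2/39 = -0.05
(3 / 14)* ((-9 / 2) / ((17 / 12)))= -81/119 = -0.68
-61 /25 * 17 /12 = -1037/300 = -3.46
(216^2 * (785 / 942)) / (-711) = -4320/79 = -54.68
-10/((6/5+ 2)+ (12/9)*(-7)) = 75/46 = 1.63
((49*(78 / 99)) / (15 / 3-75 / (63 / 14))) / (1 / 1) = -182/55 = -3.31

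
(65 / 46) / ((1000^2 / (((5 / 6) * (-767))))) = -9971/11040000 = 0.00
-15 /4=-3.75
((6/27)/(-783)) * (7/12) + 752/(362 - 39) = 31793803/13657086 = 2.33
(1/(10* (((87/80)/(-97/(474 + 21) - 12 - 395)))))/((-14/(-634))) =-511161232/301455 = -1695.65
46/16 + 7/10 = 143/40 = 3.58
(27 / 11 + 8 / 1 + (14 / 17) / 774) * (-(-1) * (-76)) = -57506312/72369 = -794.63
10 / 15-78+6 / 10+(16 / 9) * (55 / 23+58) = 10567/345 = 30.63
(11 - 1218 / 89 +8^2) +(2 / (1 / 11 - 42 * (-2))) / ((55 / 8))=25240049/411625 = 61.32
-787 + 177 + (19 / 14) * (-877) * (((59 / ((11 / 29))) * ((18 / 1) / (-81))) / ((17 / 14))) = 55994156/1683 = 33270.44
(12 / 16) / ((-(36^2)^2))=-1/2239488 = 0.00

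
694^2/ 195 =481636/195 = 2469.93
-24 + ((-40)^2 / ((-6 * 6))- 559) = -5647/9 = -627.44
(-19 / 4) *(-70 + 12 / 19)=659/2 = 329.50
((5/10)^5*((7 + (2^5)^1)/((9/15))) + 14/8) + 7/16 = 135/32 = 4.22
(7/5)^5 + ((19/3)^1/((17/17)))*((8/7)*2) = 1302947/65625 = 19.85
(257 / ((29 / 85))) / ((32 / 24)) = 65535/116 = 564.96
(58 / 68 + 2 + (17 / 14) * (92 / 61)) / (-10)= -68007/145180 = -0.47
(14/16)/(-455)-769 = -399881/520 = -769.00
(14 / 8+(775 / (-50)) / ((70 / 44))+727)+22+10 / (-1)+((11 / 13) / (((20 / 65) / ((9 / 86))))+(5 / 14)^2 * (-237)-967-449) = -60254693/84280 = -714.93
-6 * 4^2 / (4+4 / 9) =-108/5 = -21.60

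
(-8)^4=4096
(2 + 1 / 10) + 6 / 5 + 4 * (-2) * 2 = -127/10 = -12.70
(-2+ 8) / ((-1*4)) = -3/2 = -1.50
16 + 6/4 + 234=503/2 = 251.50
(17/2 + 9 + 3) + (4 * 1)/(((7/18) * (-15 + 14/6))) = 5237/266 = 19.69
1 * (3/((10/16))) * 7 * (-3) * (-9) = 4536/5 = 907.20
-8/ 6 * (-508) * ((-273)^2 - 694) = 150032720/3 = 50010906.67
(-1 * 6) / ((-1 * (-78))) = -1/13 = -0.08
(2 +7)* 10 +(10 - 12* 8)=4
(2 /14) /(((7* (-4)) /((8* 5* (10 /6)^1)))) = -50/147 = -0.34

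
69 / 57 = 23/19 = 1.21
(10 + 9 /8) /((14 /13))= 1157/112 = 10.33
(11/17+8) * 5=735/17 = 43.24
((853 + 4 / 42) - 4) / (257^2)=17831/1387029 = 0.01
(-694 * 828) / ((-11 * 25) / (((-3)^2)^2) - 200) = 46545192/16475 = 2825.20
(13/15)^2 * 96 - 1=5333/75 = 71.11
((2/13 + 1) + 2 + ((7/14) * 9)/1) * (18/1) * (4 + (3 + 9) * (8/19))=308052/247 = 1247.17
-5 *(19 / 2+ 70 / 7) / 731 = -0.13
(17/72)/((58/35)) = 595/4176 = 0.14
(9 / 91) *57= 513/91 = 5.64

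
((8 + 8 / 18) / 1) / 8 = 19/18 = 1.06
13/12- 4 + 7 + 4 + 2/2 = 109/12 = 9.08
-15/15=-1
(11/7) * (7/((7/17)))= 187/7 = 26.71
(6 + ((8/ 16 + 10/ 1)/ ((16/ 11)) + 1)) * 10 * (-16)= -2275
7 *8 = 56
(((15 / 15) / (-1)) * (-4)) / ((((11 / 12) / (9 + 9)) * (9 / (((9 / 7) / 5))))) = 864/385 = 2.24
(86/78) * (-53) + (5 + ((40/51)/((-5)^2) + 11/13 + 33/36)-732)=-10391089/13260 = -783.64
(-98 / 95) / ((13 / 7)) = -686/1235 = -0.56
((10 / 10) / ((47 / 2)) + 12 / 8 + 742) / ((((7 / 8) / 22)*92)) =1537646/7567 = 203.20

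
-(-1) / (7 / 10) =10/7 = 1.43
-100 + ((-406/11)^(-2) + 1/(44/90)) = -177609459/1813196 = -97.95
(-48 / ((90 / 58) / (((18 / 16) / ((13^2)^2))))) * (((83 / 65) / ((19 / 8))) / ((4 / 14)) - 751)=160978014/176364175 = 0.91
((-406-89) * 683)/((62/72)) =-12171060/31 = -392614.84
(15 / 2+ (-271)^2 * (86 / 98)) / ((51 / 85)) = 31583305/294 = 107426.21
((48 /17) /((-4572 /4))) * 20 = -320/6477 = -0.05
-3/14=-0.21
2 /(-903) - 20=-18062/903 = -20.00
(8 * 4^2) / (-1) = -128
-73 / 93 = -0.78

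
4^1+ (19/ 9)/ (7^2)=1783/441 = 4.04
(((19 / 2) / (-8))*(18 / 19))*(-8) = 9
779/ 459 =1.70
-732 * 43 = -31476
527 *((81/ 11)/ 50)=42687/550 = 77.61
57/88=0.65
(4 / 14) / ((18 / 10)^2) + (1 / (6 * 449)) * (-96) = 13378/254583 = 0.05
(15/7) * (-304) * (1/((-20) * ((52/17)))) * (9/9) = 969/91 = 10.65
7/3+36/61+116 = 118.92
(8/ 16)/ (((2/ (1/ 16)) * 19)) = 1/1216 = 0.00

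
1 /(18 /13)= 13/18 = 0.72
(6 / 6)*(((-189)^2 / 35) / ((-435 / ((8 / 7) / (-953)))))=1944/690925 = 0.00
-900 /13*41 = -36900/13 = -2838.46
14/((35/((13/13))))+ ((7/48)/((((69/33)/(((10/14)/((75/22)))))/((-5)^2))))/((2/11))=2.41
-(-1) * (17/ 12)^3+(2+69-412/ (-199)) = 26104535/343872 = 75.91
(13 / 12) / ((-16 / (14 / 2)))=-91/192 = -0.47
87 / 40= 2.18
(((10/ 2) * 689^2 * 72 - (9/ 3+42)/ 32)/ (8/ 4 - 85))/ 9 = -607642875/2656 = -228781.20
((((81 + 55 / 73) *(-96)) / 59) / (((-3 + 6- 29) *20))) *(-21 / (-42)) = 35808/279955 = 0.13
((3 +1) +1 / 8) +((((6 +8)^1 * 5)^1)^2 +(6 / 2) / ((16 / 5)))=78481/16 = 4905.06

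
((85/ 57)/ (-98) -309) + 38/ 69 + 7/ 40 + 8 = -771611867/2569560 = -300.29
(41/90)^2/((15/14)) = 11767/60750 = 0.19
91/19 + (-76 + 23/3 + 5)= -3337/57 = -58.54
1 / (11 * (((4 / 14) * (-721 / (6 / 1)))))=-3/1133 = 0.00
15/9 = 5/3 = 1.67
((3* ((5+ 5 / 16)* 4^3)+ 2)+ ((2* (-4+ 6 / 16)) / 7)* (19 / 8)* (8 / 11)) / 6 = 314225/1848 = 170.04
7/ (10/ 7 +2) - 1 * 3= -23/24 = -0.96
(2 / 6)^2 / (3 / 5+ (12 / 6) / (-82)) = 205/1062 = 0.19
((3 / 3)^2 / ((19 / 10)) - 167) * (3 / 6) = -3163/38 = -83.24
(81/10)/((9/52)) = 234/5 = 46.80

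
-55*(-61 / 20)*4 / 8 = 83.88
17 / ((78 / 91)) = 119/6 = 19.83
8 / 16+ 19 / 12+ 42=529/12 = 44.08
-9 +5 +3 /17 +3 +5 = 4.18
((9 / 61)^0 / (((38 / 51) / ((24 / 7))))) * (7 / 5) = 612/95 = 6.44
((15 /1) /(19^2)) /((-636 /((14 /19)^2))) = -245/6907013 = 0.00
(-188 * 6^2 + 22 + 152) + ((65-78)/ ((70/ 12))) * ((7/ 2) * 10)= -6672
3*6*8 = 144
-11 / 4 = -2.75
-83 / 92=-0.90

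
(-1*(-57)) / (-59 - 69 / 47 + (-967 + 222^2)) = 893/756019 = 0.00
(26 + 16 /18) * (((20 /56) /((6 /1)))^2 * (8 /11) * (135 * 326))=448250/147 = 3049.32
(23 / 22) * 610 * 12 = 84180/11 = 7652.73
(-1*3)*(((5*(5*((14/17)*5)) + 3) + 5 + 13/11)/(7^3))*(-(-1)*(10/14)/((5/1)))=-62901/448987 = -0.14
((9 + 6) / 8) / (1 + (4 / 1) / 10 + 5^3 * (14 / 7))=25/3352 = 0.01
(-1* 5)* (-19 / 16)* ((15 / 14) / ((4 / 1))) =1425/896 = 1.59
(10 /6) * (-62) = -310/3 = -103.33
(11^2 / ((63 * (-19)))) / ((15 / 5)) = -121/3591 = -0.03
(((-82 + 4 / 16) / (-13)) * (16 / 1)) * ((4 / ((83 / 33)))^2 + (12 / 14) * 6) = 771.93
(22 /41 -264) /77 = -982/287 = -3.42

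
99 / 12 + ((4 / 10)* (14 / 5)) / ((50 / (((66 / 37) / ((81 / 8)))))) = 20614231/2497500 = 8.25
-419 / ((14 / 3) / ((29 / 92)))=-36453/1288 = -28.30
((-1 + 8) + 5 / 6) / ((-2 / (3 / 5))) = -47/20 = -2.35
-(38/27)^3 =-54872/19683 = -2.79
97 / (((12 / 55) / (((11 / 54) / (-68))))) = -58685/44064 = -1.33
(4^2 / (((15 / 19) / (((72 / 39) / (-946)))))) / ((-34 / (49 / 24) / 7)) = 26068/1567995 = 0.02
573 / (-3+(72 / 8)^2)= 191/26 = 7.35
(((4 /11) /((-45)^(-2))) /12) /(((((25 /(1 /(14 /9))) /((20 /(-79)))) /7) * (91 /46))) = -111780/79079 = -1.41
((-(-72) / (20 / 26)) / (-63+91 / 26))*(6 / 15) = -1872/2975 = -0.63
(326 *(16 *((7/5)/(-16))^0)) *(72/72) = 5216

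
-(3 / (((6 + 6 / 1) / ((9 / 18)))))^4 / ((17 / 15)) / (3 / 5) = -25/69632 = 0.00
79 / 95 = 0.83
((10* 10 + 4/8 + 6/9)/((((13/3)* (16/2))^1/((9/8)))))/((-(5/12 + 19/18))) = -49167/22048 = -2.23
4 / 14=2/7 = 0.29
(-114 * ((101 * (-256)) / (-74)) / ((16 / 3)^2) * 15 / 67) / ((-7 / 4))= 3108780/17353 = 179.15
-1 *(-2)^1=2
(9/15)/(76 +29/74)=222/28265 = 0.01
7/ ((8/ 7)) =49/8 = 6.12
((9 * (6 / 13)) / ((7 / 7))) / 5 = 54/65 = 0.83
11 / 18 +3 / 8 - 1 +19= 1367/72 = 18.99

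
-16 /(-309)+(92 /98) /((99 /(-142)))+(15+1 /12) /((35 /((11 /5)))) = -17320537/49965300 = -0.35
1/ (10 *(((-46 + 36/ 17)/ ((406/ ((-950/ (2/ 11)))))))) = 3451/19489250 = 0.00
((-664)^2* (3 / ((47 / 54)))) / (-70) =-35712576/1645 = -21709.77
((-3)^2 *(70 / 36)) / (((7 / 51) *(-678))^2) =1445/715064 = 0.00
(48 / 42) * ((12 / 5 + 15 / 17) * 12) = 26784/595 = 45.02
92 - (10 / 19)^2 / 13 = 431656/4693 = 91.98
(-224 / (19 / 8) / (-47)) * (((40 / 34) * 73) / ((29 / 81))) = 211921920/440249 = 481.37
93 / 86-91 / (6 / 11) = -165.75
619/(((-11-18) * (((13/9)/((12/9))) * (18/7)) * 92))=-4333/52026 = -0.08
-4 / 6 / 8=-1/12 = -0.08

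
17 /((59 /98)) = 1666/59 = 28.24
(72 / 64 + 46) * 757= 285389/8 = 35673.62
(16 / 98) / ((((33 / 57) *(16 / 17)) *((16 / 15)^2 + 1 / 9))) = 72675/302918 = 0.24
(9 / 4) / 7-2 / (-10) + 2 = 353/140 = 2.52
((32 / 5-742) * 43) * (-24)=3795696/5 = 759139.20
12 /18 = 2/3 = 0.67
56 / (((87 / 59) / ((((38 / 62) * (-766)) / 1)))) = -48086416/2697 = -17829.59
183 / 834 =61/278 = 0.22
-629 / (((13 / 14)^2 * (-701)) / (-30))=-3698520/118469 = -31.22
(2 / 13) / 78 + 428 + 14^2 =316369/507 = 624.00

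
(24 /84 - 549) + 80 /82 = -157201/287 = -547.74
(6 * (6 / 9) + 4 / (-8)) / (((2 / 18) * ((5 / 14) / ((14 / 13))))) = 6174/65 = 94.98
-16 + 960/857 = -14.88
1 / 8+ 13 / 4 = 27/8 = 3.38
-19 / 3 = -6.33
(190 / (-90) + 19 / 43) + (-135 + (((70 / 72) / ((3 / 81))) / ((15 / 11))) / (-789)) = -55651265/407124 = -136.69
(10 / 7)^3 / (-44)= -0.07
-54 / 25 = -2.16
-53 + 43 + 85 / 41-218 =-9263/41 = -225.93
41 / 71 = 0.58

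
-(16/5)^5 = -1048576/3125 = -335.54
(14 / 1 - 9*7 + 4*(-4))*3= -195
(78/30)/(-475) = -13/2375 = -0.01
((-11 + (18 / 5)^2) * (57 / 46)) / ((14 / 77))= 30723/2300 = 13.36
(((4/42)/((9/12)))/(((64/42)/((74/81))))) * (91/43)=3367/20898 = 0.16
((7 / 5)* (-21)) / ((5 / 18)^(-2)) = -2.27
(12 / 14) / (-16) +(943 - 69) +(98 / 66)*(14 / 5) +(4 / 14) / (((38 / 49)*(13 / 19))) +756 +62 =1696.64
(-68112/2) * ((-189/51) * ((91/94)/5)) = 24435.93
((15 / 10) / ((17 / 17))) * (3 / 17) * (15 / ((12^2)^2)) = 5/26112 = 0.00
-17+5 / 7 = -114/7 = -16.29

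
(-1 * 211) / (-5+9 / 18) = 46.89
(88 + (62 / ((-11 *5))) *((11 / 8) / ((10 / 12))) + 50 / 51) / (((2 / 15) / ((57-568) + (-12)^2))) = -81531619/340 = -239798.88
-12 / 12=-1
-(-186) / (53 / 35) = 122.83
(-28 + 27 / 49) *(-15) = 20175/49 = 411.73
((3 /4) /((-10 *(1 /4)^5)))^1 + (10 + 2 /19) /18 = -76.24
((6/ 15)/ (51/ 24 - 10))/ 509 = -16/160335 = 0.00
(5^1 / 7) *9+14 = 143/7 = 20.43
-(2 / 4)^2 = -1/4 = -0.25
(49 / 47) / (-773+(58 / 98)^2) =-117649/87191204 = 0.00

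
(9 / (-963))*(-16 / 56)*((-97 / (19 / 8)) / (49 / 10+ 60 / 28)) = -15520/1002269 = -0.02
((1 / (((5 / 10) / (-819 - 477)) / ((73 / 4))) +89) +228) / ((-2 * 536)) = 43.83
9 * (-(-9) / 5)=81/5 = 16.20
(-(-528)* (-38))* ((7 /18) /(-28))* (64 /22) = 2432/3 = 810.67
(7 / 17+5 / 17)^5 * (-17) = -248832/83521 = -2.98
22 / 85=0.26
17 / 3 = 5.67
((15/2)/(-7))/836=-15/11704 = 0.00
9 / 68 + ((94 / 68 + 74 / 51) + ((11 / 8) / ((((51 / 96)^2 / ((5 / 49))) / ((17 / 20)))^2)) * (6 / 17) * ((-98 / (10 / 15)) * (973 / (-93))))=939782261/12793452 = 73.46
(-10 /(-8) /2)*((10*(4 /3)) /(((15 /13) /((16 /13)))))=80/9 = 8.89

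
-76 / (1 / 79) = -6004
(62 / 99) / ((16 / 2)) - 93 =-36797/396 = -92.92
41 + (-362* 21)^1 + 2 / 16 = -60487/8 = -7560.88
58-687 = -629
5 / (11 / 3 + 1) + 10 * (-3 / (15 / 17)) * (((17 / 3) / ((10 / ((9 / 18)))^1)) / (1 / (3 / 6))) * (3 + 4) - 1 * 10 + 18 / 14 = -17371/420 = -41.36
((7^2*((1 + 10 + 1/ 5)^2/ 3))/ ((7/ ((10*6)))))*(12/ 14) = 75264/5 = 15052.80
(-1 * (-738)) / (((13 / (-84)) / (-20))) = 1239840/13 = 95372.31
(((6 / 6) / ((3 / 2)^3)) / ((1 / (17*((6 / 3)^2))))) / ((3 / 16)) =8704/81 = 107.46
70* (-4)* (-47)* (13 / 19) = 171080/19 = 9004.21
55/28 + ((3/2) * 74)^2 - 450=332443/28 = 11872.96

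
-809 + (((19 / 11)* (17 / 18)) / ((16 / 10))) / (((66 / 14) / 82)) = -20680519/26136 = -791.27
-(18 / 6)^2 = -9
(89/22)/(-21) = -89/462 = -0.19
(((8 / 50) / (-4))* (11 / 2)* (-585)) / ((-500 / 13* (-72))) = 1859/40000 = 0.05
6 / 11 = 0.55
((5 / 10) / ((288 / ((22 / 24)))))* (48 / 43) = 11/6192 = 0.00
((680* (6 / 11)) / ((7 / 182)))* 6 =636480/11 = 57861.82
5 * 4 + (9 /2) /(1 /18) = 101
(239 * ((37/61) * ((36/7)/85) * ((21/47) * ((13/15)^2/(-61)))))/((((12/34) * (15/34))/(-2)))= 203247512/327913125 = 0.62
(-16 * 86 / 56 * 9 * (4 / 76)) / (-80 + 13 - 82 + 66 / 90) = 5805/73948 = 0.08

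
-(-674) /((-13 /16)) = -10784/13 = -829.54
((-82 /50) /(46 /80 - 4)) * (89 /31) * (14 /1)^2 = 5721632/21235 = 269.44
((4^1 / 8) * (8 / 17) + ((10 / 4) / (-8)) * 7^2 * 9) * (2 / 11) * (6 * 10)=-561315/374 = -1500.84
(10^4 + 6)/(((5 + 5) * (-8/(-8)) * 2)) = 5003/10 = 500.30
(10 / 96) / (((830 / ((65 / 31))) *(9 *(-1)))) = -65/2223072 = 0.00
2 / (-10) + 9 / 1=44/5 = 8.80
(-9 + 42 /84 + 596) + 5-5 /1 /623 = 738245/1246 = 592.49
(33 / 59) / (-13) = -33/767 = -0.04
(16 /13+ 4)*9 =47.08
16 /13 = 1.23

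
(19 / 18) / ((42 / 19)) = 361/756 = 0.48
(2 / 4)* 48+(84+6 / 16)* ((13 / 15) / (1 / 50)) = 14721/4 = 3680.25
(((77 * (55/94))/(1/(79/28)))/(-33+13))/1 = -9559/1504 = -6.36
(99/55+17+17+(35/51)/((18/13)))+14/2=198727/4590 = 43.30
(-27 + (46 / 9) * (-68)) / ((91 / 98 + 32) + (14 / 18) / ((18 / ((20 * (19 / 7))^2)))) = -60678/25963 = -2.34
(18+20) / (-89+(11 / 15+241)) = 0.25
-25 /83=-0.30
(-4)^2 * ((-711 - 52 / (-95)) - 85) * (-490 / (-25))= -118490624/475 = -249453.95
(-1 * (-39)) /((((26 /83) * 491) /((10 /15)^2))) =166/1473 = 0.11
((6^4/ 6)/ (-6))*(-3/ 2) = 54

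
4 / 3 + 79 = 241/3 = 80.33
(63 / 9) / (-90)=-7/90 = -0.08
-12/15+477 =2381/5 = 476.20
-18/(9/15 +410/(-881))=-79290/593 = -133.71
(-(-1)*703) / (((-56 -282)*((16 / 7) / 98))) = -241129/2704 = -89.17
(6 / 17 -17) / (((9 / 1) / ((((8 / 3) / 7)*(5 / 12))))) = -2830/9639 = -0.29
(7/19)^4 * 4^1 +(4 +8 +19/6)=11916835/781926 = 15.24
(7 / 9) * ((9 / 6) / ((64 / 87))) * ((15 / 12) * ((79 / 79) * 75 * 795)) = 60519375/512 = 118201.90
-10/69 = -0.14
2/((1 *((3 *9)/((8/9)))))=16/243 = 0.07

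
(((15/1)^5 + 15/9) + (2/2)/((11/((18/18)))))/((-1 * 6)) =-25059433/198 = -126562.79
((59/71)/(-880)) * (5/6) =-59/74976 = 0.00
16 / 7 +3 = 37/7 = 5.29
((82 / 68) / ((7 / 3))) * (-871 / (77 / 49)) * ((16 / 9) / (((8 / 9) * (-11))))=52.08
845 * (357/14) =43095/2 = 21547.50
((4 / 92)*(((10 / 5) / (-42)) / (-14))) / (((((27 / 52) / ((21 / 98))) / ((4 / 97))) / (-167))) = -8684/20661291 = 0.00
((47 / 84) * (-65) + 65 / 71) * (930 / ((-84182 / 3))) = 98321925/83676908 = 1.18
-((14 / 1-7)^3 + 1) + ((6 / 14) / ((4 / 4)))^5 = -5781365/16807 = -343.99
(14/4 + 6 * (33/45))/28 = 0.28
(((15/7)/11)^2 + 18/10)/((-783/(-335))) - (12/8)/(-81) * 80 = 10528202/4642407 = 2.27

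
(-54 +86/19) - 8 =-1092/19 = -57.47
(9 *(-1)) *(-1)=9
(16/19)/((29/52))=832/551 = 1.51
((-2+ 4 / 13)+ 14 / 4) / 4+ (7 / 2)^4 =31307/208 = 150.51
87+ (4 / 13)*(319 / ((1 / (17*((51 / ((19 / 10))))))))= 11084409/247 = 44876.15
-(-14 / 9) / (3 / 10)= 140/27 = 5.19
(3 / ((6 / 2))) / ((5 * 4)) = 1/20 = 0.05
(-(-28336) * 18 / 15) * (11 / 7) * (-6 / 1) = -1603008/5 = -320601.60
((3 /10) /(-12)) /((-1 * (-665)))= -1/26600 = 0.00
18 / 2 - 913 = -904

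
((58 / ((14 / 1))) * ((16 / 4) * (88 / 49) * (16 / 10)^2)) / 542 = 326656/2323825 = 0.14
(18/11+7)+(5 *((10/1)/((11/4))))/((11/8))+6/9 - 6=5999/363 = 16.53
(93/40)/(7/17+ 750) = 1581/510280 = 0.00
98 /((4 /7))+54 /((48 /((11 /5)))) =6959/40 = 173.98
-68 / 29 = -2.34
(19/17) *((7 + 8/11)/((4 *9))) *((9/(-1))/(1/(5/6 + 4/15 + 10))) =-2109/88 = -23.97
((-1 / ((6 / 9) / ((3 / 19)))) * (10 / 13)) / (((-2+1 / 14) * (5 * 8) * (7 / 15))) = 5/988 = 0.01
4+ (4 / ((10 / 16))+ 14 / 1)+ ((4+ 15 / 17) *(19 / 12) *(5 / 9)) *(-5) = 26867/9180 = 2.93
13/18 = 0.72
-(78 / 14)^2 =-1521/49 = -31.04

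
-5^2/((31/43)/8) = -8600/31 = -277.42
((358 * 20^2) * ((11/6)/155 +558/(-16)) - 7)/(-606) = 8238.31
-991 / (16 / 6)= -2973/8 = -371.62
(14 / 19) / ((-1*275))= -14/5225 = 0.00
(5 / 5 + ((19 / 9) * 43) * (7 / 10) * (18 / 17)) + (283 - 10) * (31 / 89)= 1235911/7565 = 163.37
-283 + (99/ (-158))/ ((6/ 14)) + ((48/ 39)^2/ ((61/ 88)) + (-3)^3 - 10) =-520044995/1628822 = -319.28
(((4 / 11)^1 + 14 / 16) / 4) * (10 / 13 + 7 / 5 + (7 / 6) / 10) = 194347/274560 = 0.71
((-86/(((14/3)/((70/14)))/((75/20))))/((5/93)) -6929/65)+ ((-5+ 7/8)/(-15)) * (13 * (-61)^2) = 1895323/280 = 6769.01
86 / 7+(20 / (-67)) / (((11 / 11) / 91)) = -14.88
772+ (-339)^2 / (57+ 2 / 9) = 1431869/515 = 2780.33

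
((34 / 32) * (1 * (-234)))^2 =3956121/64 = 61814.39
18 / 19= 0.95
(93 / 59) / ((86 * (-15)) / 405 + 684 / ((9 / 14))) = 2511/1689878 = 0.00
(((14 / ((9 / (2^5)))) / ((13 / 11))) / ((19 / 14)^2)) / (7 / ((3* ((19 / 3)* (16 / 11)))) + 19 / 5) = 77271040/13695903 = 5.64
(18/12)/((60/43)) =1.08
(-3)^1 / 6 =-1/2 = -0.50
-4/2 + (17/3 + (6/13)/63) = 1003/273 = 3.67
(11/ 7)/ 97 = 11/679 = 0.02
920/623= 1.48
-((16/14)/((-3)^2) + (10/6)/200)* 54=-1023/140 = -7.31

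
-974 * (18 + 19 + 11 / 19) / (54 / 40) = -4636240/171 = -27112.51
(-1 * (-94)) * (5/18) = 235/9 = 26.11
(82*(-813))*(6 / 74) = -199998/37 = -5405.35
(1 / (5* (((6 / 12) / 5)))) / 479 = 2/479 = 0.00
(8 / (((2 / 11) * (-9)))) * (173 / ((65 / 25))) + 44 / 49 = -1859792/5733 = -324.40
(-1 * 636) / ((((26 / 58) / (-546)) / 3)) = 2323944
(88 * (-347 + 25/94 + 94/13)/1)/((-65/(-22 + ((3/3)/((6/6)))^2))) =-383342652/39715 = -9652.34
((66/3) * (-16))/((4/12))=-1056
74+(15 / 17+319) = 6696/17 = 393.88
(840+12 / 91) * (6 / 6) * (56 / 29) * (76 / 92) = 505248/377 = 1340.18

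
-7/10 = -0.70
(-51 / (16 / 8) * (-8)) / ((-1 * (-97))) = 204/97 = 2.10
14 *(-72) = -1008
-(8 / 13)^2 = -64/169 = -0.38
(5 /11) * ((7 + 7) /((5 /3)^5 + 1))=8505/18524 = 0.46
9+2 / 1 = 11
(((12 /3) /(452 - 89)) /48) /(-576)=-1/2509056 = 0.00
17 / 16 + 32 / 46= 647/368 = 1.76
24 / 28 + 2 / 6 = 25/21 = 1.19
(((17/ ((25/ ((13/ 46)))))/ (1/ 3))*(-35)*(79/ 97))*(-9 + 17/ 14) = 5709093/44620 = 127.95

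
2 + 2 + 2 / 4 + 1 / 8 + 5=77/8 = 9.62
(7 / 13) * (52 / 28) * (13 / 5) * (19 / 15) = 247/75 = 3.29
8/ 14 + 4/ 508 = 515/889 = 0.58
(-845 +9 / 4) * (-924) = 778701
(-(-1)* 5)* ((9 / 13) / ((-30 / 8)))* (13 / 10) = -1.20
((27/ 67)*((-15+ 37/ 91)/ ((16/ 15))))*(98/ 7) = -77.19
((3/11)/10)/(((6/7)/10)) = 7/22 = 0.32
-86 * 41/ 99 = -35.62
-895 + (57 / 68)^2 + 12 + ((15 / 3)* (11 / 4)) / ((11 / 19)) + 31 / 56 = -857.99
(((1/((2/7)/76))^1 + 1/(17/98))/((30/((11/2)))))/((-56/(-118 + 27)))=11011/136 = 80.96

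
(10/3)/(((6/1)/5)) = 25/9 = 2.78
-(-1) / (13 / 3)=0.23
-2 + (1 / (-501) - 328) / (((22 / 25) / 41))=-15314479/1002 = -15283.91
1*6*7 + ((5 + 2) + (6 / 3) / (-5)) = 243/5 = 48.60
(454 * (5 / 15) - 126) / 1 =76/3 = 25.33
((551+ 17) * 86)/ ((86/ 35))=19880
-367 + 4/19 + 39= -327.79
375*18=6750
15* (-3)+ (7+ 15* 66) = 952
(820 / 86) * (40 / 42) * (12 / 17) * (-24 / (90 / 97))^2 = 4288.84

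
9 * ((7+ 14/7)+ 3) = 108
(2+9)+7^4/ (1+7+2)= 2511/10 = 251.10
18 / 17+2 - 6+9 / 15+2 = -29/85 = -0.34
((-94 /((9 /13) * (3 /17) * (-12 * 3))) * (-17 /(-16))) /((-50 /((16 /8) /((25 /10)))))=-176579/486000 = -0.36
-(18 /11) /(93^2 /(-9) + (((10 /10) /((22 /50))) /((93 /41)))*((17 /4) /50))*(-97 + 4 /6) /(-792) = 17918/86505397 = 0.00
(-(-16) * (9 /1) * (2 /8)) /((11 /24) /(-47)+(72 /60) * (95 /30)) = 203040/21377 = 9.50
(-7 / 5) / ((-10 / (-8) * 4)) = -7/25 = -0.28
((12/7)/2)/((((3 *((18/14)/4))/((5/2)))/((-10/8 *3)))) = -25/3 = -8.33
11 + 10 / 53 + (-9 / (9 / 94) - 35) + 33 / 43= -266743/2279 = -117.04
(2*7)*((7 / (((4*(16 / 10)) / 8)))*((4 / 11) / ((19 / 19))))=490/11 = 44.55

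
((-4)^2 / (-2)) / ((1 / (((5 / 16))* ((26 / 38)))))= -1.71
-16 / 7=-2.29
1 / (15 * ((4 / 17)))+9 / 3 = 197/60 = 3.28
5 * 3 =15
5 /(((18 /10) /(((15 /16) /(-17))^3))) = -9375/20123648 = 0.00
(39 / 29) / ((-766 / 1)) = -39/22214 = 0.00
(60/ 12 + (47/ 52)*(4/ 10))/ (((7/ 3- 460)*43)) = -2091/7675070 = 0.00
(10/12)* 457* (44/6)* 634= 15935590/9 = 1770621.11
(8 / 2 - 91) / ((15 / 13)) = -377/5 = -75.40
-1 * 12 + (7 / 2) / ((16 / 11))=-307/32 = -9.59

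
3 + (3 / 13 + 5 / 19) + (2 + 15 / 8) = 14561/1976 = 7.37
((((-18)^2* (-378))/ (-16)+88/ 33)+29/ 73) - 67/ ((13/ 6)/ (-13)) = 3530089/438 = 8059.56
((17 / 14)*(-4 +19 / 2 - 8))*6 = -255/14 = -18.21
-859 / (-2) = 859/2 = 429.50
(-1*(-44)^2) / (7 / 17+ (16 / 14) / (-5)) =-1151920/109 = -10568.07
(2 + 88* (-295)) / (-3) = 25958/3 = 8652.67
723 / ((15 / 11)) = 2651/5 = 530.20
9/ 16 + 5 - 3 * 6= -199/16 = -12.44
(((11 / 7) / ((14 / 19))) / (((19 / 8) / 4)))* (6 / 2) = 528/49 = 10.78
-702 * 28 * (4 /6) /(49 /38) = -71136/7 = -10162.29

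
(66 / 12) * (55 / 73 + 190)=153175/146 = 1049.14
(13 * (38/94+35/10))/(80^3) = 4771/48128000 = 0.00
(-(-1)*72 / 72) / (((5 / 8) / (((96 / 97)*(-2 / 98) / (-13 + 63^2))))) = -192/23503585 = 0.00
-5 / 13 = -0.38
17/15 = 1.13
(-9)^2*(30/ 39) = 810/13 = 62.31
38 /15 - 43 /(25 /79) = -10001/75 = -133.35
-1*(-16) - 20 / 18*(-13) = 274/9 = 30.44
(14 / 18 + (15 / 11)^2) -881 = -956537/1089 = -878.36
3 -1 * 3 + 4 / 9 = 0.44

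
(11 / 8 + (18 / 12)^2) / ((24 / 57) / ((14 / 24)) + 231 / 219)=281561/137992 = 2.04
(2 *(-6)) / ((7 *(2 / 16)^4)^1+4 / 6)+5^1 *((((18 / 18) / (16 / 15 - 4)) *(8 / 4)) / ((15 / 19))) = -4024267/180686 = -22.27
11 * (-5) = -55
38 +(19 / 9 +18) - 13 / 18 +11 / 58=15028/261 = 57.58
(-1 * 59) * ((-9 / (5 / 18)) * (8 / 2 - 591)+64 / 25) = -28056506/25 = -1122260.24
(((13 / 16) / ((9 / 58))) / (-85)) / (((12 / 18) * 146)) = -377/595680 = 0.00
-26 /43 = -0.60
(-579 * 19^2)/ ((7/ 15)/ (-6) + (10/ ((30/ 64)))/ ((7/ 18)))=-131681970/34511 = -3815.65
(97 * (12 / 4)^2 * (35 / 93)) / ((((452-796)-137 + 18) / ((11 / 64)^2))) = -1232385/58789888 = -0.02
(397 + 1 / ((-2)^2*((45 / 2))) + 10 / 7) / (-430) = -251017/270900 = -0.93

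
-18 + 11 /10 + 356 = 3391/10 = 339.10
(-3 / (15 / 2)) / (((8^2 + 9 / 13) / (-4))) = 104/4205 = 0.02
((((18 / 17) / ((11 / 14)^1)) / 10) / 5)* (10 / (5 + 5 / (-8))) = 288/4675 = 0.06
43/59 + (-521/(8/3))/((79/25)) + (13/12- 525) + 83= -56157449/111864 = -502.02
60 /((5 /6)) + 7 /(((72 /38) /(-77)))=-7649/36 = -212.47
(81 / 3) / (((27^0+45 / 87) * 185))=783/8140 = 0.10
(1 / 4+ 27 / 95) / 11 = 203/4180 = 0.05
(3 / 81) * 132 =44/9 = 4.89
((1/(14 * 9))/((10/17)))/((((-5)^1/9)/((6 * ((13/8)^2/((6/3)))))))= -8619/44800 = -0.19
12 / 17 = 0.71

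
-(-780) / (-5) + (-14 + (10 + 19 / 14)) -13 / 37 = -82359/518 = -158.99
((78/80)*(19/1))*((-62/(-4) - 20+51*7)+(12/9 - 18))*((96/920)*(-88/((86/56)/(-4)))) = 735807072/4945 = 148798.19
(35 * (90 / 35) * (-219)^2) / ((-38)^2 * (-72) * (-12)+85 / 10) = 3.46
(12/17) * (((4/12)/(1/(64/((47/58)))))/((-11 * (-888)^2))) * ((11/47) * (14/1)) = -3248/462690513 = 0.00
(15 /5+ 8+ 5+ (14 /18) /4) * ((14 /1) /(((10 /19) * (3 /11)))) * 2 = 852929/270 = 3159.00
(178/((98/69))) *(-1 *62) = -380742/49 = -7770.24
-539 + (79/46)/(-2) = -539.86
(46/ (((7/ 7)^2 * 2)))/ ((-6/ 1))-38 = -251/6 = -41.83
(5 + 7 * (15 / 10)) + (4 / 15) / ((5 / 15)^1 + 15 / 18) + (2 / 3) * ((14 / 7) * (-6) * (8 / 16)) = 11.73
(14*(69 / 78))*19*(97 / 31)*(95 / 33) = 28188685/13299 = 2119.61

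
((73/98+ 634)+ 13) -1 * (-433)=105913/98 = 1080.74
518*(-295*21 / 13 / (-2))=1604505/13 = 123423.46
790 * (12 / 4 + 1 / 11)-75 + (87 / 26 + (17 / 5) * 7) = 3423369/1430 = 2393.96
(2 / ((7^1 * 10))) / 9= 1/315 = 0.00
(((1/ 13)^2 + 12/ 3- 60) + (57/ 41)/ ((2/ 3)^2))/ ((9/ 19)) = -27839465/249444 = -111.61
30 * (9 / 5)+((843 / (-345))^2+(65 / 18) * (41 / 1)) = 49520623/238050 = 208.03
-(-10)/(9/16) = 160/9 = 17.78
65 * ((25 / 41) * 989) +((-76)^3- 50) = -16392941/41 = -399827.83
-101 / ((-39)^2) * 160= -16160/1521 = -10.62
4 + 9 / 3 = 7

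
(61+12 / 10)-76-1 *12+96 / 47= -5583/235 = -23.76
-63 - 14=-77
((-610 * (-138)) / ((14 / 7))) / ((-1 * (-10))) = 4209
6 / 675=2/225 = 0.01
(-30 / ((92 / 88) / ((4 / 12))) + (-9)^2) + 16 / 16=1666/23 = 72.43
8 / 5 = 1.60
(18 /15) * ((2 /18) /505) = 2/7575 = 0.00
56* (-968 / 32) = -1694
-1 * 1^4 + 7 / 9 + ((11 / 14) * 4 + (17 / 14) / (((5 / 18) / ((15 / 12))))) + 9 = 4381/252 = 17.38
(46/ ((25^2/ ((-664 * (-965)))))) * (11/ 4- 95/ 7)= -446545644/875 = -510337.88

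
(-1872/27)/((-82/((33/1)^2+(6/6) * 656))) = 181480/123 = 1475.45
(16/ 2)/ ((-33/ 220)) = -160/3 = -53.33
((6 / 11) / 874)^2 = 9/23107249 = 0.00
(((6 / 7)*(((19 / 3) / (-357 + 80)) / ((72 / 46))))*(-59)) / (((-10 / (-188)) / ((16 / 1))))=19388816/87255 = 222.21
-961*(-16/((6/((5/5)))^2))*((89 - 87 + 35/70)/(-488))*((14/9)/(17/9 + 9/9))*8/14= -4805/7137 = -0.67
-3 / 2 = -1.50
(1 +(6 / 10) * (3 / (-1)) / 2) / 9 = 1/90 = 0.01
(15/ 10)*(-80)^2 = 9600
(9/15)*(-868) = -2604/5 = -520.80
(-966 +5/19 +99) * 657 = -10819476/19 = -569446.11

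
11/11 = 1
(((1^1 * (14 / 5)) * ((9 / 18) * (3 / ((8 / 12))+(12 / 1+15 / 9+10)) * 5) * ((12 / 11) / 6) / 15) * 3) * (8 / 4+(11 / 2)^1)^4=3992625/176 = 22685.37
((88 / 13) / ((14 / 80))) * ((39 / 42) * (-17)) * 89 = -2662880/49 = -54344.49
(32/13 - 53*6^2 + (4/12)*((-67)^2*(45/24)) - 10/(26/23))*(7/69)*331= 214760413/7176 = 29927.59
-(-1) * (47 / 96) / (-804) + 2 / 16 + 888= 68548993/77184 = 888.12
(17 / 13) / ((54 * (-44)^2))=17/1359072 = 0.00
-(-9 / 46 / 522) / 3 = 1/8004 = 0.00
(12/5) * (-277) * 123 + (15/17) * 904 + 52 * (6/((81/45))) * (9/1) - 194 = -6766574/85 = -79606.75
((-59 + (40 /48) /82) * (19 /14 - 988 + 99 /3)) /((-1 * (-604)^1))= 387486073/4160352 = 93.14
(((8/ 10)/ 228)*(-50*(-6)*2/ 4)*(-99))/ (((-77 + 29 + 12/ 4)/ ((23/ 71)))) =506/1349 = 0.38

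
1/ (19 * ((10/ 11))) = 11/190 = 0.06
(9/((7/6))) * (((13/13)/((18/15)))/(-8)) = -45/56 = -0.80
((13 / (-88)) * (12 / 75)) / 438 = -13/240900 = 0.00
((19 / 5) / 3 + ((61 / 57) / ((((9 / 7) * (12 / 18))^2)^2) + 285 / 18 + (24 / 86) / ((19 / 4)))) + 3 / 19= 306520403/15882480 = 19.30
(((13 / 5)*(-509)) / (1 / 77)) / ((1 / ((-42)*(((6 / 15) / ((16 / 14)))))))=74897823/50 = 1497956.46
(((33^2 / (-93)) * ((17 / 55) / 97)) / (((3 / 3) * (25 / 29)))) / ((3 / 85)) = -92191/75175 = -1.23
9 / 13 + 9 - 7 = 35/13 = 2.69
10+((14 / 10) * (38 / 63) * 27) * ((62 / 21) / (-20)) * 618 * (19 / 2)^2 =-65698861/350 = -187711.03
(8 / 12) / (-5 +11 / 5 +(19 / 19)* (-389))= -10/5877 = 0.00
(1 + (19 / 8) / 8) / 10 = 83/640 = 0.13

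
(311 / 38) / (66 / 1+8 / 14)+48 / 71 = 0.80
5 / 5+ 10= 11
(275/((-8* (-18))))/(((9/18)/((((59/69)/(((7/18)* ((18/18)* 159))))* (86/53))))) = 697675/8140482 = 0.09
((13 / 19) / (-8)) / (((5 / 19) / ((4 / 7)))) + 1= 57/70 = 0.81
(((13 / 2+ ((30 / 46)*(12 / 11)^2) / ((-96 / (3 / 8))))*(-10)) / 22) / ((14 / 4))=-1446485/1714328 = -0.84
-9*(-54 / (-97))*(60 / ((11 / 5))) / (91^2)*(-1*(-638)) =-8456400/803257 = -10.53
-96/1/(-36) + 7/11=109/33 = 3.30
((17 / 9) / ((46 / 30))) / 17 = 5/69 = 0.07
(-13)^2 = 169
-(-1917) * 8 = 15336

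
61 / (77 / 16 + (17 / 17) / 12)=2928/235 = 12.46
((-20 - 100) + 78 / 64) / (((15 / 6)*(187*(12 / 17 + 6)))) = -0.04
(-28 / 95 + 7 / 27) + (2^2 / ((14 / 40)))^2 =16411541/125685 = 130.58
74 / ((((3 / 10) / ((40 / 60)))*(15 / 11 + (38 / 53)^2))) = 87.58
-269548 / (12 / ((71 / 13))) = -4784477/39 = -122678.90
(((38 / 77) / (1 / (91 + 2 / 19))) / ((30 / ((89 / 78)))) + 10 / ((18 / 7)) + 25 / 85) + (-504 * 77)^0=10556933/1531530 = 6.89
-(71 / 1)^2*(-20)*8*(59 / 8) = 5948380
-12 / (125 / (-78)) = 936/125 = 7.49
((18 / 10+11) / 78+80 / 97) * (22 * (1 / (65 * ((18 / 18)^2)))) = 411488/1229475 = 0.33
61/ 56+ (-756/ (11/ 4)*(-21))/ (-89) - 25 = -4867105/54824 = -88.78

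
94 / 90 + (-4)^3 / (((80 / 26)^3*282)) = 877009/846000 = 1.04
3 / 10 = 0.30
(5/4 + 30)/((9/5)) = 625/36 = 17.36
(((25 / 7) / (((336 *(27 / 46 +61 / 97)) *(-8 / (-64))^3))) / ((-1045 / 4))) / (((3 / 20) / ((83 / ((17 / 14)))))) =-379234304/48573063 = -7.81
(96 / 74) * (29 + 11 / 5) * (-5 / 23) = -8.80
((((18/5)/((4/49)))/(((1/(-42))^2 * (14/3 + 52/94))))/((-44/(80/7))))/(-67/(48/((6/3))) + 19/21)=164530926/80201 = 2051.48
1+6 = 7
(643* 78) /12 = 4179.50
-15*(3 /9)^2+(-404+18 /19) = -23069/57 = -404.72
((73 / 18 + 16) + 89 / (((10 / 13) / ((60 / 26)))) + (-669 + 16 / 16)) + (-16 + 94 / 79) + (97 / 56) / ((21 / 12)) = -13753210/34839 = -394.76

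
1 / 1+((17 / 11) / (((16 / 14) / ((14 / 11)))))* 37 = 64.68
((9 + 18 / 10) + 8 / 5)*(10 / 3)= 124/3 = 41.33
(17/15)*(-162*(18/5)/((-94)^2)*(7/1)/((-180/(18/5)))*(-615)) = -3556791/552250 = -6.44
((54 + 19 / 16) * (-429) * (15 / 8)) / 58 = -5682105/7424 = -765.37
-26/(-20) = 13/10 = 1.30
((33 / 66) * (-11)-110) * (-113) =26103/2 = 13051.50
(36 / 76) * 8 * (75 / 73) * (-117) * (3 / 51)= -26.80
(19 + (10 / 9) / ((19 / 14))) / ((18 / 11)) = 37279/3078 = 12.11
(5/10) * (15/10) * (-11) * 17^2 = -9537/4 = -2384.25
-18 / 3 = -6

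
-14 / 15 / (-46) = 7/345 = 0.02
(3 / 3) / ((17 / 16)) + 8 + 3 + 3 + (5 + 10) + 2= 543/17 = 31.94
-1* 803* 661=-530783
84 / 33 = 28/11 = 2.55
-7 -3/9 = -22/3 = -7.33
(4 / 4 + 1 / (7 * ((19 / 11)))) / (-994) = -72/66101 = 0.00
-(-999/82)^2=-998001/6724 = -148.42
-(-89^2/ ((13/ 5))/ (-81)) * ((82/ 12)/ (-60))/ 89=3649/75816 = 0.05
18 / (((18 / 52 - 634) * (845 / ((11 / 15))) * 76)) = -33/101733125 = 0.00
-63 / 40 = -1.58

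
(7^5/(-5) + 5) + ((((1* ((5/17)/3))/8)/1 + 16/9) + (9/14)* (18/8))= -71824763/21420 = -3353.16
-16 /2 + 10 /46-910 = -21109/23 = -917.78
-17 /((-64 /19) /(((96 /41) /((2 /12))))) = 2907/41 = 70.90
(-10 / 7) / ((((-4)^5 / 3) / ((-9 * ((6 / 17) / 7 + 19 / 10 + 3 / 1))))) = -0.19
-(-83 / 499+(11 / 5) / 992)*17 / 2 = 6905247/4950080 = 1.39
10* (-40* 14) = -5600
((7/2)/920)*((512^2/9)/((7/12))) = 65536/345 = 189.96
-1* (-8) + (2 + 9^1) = 19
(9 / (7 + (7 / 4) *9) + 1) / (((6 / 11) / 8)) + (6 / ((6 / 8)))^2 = 23060/273 = 84.47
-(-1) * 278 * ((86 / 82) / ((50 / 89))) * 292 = 155330276/1025 = 151541.73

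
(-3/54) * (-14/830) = 7/7470 = 0.00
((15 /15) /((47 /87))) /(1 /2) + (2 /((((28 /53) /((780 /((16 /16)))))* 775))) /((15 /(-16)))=-92306/254975 = -0.36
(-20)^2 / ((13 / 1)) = 400/13 = 30.77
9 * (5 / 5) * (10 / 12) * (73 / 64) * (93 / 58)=101835/7424 = 13.72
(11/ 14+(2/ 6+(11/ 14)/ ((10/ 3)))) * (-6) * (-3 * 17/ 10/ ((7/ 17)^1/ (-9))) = -906.10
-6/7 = -0.86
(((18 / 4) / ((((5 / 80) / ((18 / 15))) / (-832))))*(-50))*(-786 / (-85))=565014528/17 = 33236148.71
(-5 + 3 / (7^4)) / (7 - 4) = -12002/7203 = -1.67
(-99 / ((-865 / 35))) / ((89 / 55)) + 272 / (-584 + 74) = 448549/230955 = 1.94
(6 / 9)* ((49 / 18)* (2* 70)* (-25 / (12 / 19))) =-814625/81 = -10057.10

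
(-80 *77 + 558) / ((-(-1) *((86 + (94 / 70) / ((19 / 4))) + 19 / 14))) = -7450660/116561 = -63.92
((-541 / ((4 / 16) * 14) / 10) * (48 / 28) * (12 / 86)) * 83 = -3233016/10535 = -306.88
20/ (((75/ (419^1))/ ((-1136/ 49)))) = -1903936/735 = -2590.39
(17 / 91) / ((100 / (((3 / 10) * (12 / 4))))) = 153/91000 = 0.00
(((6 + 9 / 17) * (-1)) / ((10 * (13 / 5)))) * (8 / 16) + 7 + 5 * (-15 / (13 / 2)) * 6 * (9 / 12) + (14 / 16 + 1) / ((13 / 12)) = -43.32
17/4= 4.25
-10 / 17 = -0.59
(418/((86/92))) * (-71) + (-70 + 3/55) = -75250761/2365 = -31818.50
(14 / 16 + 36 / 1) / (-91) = -295/728 = -0.41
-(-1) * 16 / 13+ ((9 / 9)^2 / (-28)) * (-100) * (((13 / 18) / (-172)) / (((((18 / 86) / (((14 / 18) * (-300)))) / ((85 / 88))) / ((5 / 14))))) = 54470657/7783776 = 7.00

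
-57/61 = -0.93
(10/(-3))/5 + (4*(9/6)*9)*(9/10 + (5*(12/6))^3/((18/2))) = 90719/15 = 6047.93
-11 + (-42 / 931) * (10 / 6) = -1473/133 = -11.08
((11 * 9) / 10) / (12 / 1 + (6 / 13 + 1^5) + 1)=0.68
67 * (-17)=-1139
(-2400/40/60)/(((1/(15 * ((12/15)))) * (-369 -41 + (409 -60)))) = 12/61 = 0.20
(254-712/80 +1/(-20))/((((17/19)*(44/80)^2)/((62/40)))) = 2886689/2057 = 1403.35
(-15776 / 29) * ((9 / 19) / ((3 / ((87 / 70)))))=-70992/665 = -106.75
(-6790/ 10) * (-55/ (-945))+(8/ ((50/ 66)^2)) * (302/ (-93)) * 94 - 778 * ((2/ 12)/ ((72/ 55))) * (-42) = -280987091/2092500 = -134.28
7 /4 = 1.75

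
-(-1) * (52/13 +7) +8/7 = 85/7 = 12.14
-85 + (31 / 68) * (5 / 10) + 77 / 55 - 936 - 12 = -1031.37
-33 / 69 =-11/23 = -0.48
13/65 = 1/5 = 0.20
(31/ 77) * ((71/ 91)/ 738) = 2201/5171166 = 0.00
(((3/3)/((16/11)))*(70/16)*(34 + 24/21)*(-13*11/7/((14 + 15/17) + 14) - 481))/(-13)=215390835/54992 = 3916.77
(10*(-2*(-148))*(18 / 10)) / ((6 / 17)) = 15096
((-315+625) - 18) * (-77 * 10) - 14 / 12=-1349047/6 = -224841.17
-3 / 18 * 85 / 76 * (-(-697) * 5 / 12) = -54.13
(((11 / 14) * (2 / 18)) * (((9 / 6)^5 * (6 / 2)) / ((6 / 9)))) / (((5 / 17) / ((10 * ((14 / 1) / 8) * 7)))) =318087/256 = 1242.53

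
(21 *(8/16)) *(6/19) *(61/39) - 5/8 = 4.56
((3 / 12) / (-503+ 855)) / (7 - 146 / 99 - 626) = -9/7862656 = 0.00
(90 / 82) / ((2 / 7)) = 315/82 = 3.84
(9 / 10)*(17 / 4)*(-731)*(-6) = 335529/20 = 16776.45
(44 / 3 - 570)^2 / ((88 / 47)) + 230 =32658323/198 = 164941.03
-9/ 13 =-0.69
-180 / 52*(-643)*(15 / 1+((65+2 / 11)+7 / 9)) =180197.38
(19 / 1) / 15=1.27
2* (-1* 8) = -16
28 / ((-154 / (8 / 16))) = -1/11 = -0.09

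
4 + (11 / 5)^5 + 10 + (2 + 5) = 226676/3125 = 72.54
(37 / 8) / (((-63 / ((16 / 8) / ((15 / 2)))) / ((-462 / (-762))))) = -407/34290 = -0.01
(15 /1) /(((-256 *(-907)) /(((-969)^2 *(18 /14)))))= 126759735/1625344 = 77.99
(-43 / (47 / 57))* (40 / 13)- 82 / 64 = -3162331/19552 = -161.74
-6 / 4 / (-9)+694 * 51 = 212365/6 = 35394.17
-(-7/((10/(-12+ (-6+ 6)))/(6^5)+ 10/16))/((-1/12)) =-559872/4165 = -134.42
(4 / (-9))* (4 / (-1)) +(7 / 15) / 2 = 181/90 = 2.01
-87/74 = -1.18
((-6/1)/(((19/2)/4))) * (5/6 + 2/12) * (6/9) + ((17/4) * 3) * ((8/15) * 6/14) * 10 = 27.46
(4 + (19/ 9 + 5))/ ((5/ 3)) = 20/3 = 6.67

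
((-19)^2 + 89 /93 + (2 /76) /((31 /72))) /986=319843/871131 = 0.37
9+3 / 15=46/5 = 9.20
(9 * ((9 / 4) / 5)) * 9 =729/20 = 36.45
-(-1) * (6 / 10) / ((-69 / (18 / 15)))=-6/575 = -0.01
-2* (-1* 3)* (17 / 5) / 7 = 102/35 = 2.91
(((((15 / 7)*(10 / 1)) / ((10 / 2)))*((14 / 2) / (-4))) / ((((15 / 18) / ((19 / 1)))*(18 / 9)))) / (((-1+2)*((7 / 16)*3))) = -456/7 = -65.14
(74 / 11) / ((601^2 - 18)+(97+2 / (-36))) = 1332/71533429 = 0.00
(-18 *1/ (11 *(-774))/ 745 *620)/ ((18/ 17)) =1054/634293 = 0.00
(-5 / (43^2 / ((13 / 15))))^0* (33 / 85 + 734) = 62423/85 = 734.39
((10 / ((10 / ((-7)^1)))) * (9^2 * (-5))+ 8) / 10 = 2843/10 = 284.30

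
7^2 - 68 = -19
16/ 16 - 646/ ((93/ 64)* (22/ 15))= -103019/341 = -302.11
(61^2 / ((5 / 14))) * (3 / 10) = 78141/25 = 3125.64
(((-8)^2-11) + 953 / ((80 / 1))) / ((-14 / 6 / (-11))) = 171369/560 = 306.02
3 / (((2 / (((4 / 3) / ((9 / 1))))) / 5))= 10/9 = 1.11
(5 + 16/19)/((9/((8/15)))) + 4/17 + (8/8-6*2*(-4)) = 720667/14535 = 49.58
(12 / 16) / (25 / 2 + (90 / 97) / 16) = 582/9745 = 0.06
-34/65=-0.52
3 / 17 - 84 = -1425/17 = -83.82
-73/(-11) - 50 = -477/11 = -43.36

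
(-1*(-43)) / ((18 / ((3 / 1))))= 43/6 = 7.17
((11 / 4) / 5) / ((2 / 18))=99/20 = 4.95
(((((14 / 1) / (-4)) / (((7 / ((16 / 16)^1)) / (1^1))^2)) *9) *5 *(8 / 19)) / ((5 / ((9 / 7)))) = -324/931 = -0.35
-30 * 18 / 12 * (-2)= 90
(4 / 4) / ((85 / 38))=38/85 = 0.45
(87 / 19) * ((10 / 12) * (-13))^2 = 122525/228 = 537.39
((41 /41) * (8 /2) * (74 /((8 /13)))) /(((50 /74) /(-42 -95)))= -2438189/25 = -97527.56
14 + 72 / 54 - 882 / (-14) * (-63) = -11861/3 = -3953.67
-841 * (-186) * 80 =12514080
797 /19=41.95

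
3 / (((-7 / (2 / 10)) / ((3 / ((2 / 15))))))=-27/14 = -1.93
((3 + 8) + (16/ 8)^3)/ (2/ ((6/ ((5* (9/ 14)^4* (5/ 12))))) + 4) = 4.61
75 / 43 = 1.74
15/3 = 5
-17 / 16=-1.06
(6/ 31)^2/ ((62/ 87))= 1566/29791 = 0.05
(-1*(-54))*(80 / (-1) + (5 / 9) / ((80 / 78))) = -17163/4 = -4290.75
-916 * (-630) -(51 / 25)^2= 360672399/625 = 577075.84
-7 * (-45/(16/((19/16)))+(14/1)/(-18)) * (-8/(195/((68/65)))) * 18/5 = -1128953/253500 = -4.45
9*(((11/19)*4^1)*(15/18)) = 330/19 = 17.37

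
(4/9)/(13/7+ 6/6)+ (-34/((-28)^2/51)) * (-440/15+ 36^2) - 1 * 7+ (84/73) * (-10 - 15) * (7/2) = -468256841/160965 = -2909.06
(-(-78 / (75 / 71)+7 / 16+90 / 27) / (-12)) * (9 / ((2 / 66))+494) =-66509653/14400 = -4618.73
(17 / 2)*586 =4981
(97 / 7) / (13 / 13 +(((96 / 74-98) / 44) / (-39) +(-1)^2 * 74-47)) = 3079362/6234739 = 0.49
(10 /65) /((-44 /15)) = -15/286 = -0.05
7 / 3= 2.33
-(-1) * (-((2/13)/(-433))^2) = -4/31685641 = 0.00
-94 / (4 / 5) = -235/2 = -117.50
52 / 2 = 26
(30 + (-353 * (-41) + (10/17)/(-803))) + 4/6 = 593968631/40953 = 14503.67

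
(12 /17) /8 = 3/34 = 0.09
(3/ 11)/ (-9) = -1/33 = -0.03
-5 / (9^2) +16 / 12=103/81 = 1.27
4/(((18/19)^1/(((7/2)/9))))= 133/81 = 1.64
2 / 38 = 1/19 = 0.05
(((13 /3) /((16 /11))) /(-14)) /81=-143/54432 = 0.00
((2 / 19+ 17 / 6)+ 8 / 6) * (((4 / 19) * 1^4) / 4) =487/2166 = 0.22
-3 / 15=-1/5 = -0.20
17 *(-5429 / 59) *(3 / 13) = -276879/767 = -360.99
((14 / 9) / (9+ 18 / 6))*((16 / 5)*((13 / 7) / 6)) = 52/405 = 0.13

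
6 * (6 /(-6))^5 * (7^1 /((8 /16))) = -84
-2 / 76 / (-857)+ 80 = 2605281/32566 = 80.00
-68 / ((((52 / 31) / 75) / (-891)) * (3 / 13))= 11738925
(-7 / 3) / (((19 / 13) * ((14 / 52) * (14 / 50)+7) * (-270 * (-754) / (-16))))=520/29322567 = 0.00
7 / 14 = 0.50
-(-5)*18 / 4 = 45/2 = 22.50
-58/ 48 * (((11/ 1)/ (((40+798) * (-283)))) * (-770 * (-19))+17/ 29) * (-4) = -52946/118577 = -0.45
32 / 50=16/25 = 0.64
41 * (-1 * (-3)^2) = -369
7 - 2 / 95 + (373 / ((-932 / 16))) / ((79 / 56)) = 4266401/1748665 = 2.44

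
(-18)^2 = 324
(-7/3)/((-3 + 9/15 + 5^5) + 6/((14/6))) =-245/328143 = 0.00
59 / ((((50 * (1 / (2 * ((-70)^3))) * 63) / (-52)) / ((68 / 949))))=31454080/657 = 47875.31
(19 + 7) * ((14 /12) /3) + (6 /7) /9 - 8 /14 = 607/63 = 9.63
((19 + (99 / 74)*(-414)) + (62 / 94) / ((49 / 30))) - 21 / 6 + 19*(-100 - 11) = -451100395/170422 = -2646.96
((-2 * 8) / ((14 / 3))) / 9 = -8/21 = -0.38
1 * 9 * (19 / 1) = 171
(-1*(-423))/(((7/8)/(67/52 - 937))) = -5880546/13 = -452349.69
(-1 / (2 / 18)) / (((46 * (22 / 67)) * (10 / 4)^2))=-603/6325 = -0.10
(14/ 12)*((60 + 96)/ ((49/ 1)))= 26/7 = 3.71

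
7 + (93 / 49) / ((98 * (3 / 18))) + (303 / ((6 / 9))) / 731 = 27162241/3510262 = 7.74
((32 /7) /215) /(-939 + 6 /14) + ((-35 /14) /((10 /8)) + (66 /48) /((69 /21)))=-205528969/129954600 = -1.58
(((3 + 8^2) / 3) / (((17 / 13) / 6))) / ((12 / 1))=8.54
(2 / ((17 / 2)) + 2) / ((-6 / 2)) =-0.75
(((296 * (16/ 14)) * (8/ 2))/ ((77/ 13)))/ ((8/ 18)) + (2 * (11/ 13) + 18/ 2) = 3676649/7007 = 524.71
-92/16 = -23/4 = -5.75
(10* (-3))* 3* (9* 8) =-6480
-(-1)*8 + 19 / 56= 467/56 = 8.34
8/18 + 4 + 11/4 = 259/36 = 7.19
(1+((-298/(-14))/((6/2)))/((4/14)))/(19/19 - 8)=-155/42 = -3.69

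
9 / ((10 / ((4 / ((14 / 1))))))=9/35 = 0.26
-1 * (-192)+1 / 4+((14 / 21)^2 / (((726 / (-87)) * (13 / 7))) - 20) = 9752549/56628 = 172.22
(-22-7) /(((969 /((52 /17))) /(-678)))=340808/5491 = 62.07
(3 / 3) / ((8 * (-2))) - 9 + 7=-33/16 = -2.06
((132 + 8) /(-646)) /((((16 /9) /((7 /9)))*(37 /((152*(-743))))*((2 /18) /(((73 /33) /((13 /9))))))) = 358790985/89947 = 3988.92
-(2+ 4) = -6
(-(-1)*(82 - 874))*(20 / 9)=-1760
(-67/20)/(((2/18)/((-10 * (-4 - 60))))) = -19296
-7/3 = -2.33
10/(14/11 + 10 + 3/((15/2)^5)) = 13921875/15693926 = 0.89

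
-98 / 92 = -49/46 = -1.07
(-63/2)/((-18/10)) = 35/2 = 17.50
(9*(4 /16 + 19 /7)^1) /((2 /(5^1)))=3735/56 = 66.70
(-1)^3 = -1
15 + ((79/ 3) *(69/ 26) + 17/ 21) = 46789/546 = 85.69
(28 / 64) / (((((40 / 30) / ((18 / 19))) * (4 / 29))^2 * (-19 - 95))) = -0.10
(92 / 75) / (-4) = -0.31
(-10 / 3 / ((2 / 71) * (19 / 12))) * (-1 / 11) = 1420/209 = 6.79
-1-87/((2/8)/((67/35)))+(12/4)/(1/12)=-22091/35 = -631.17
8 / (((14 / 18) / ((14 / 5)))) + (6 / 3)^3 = 184/5 = 36.80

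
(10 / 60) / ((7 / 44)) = 22/21 = 1.05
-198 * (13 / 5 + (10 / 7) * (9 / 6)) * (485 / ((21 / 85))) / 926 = -45166110/22687 = -1990.84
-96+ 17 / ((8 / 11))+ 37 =-285/8 = -35.62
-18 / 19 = -0.95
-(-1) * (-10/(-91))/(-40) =-1/364 = 0.00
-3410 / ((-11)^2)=-310/11 = -28.18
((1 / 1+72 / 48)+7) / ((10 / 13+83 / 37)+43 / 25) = 228475/113816 = 2.01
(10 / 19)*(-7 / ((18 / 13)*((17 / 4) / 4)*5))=-1456/2907 = -0.50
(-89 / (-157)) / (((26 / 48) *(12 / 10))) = 1780/2041 = 0.87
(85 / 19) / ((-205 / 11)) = -187/779 = -0.24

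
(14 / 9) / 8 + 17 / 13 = 1.50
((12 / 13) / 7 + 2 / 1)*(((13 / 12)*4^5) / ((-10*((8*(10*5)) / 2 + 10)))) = -1.13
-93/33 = -31/11 = -2.82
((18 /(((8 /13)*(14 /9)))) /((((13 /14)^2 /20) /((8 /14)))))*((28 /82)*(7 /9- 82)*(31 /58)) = -57105720/15457 = -3694.49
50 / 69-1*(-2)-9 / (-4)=1373/276 = 4.97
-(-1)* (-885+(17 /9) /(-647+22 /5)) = -1505390/1701 = -885.00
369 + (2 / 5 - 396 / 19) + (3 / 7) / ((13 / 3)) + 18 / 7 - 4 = 3001788/8645 = 347.23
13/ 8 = 1.62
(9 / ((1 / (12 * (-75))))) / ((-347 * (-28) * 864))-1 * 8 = -621899/77728 = -8.00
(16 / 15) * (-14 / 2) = -112/15 = -7.47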